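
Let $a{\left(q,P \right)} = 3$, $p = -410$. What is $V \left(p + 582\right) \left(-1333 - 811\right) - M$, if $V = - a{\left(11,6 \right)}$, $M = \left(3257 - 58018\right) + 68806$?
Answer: $1092259$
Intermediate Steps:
$M = 14045$ ($M = -54761 + 68806 = 14045$)
$V = -3$ ($V = \left(-1\right) 3 = -3$)
$V \left(p + 582\right) \left(-1333 - 811\right) - M = - 3 \left(-410 + 582\right) \left(-1333 - 811\right) - 14045 = - 3 \cdot 172 \left(-2144\right) - 14045 = \left(-3\right) \left(-368768\right) - 14045 = 1106304 - 14045 = 1092259$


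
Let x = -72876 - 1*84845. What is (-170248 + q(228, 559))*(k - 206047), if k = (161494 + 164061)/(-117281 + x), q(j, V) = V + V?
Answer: 368597125531745/10577 ≈ 3.4849e+10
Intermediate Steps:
x = -157721 (x = -72876 - 84845 = -157721)
q(j, V) = 2*V
k = -325555/275002 (k = (161494 + 164061)/(-117281 - 157721) = 325555/(-275002) = 325555*(-1/275002) = -325555/275002 ≈ -1.1838)
(-170248 + q(228, 559))*(k - 206047) = (-170248 + 2*559)*(-325555/275002 - 206047) = (-170248 + 1118)*(-56663662649/275002) = -169130*(-56663662649/275002) = 368597125531745/10577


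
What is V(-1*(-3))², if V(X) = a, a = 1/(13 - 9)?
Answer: 1/16 ≈ 0.062500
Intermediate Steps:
a = ¼ (a = 1/4 = ¼ ≈ 0.25000)
V(X) = ¼
V(-1*(-3))² = (¼)² = 1/16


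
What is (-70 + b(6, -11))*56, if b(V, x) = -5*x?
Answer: -840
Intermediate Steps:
(-70 + b(6, -11))*56 = (-70 - 5*(-11))*56 = (-70 + 55)*56 = -15*56 = -840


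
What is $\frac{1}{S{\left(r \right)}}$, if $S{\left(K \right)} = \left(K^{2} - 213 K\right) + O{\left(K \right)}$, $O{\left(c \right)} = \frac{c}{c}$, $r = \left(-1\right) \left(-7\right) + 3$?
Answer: $- \frac{1}{2029} \approx -0.00049285$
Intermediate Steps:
$r = 10$ ($r = 7 + 3 = 10$)
$O{\left(c \right)} = 1$
$S{\left(K \right)} = 1 + K^{2} - 213 K$ ($S{\left(K \right)} = \left(K^{2} - 213 K\right) + 1 = 1 + K^{2} - 213 K$)
$\frac{1}{S{\left(r \right)}} = \frac{1}{1 + 10^{2} - 2130} = \frac{1}{1 + 100 - 2130} = \frac{1}{-2029} = - \frac{1}{2029}$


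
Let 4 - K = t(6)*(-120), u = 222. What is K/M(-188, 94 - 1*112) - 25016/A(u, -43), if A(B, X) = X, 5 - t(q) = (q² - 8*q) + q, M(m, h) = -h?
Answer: 253610/387 ≈ 655.32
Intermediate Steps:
t(q) = 5 - q² + 7*q (t(q) = 5 - ((q² - 8*q) + q) = 5 - (q² - 7*q) = 5 + (-q² + 7*q) = 5 - q² + 7*q)
K = 1324 (K = 4 - (5 - 1*6² + 7*6)*(-120) = 4 - (5 - 1*36 + 42)*(-120) = 4 - (5 - 36 + 42)*(-120) = 4 - 11*(-120) = 4 - 1*(-1320) = 4 + 1320 = 1324)
K/M(-188, 94 - 1*112) - 25016/A(u, -43) = 1324/((-(94 - 1*112))) - 25016/(-43) = 1324/((-(94 - 112))) - 25016*(-1/43) = 1324/((-1*(-18))) + 25016/43 = 1324/18 + 25016/43 = 1324*(1/18) + 25016/43 = 662/9 + 25016/43 = 253610/387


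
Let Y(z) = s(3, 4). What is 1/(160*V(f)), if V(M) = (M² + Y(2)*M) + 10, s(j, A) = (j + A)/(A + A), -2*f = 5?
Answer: 1/2250 ≈ 0.00044444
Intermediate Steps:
f = -5/2 (f = -½*5 = -5/2 ≈ -2.5000)
s(j, A) = (A + j)/(2*A) (s(j, A) = (A + j)/((2*A)) = (A + j)*(1/(2*A)) = (A + j)/(2*A))
Y(z) = 7/8 (Y(z) = (½)*(4 + 3)/4 = (½)*(¼)*7 = 7/8)
V(M) = 10 + M² + 7*M/8 (V(M) = (M² + 7*M/8) + 10 = 10 + M² + 7*M/8)
1/(160*V(f)) = 1/(160*(10 + (-5/2)² + (7/8)*(-5/2))) = 1/(160*(10 + 25/4 - 35/16)) = 1/(160*(225/16)) = 1/2250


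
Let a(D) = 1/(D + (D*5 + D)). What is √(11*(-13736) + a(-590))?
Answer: I*√2577229366530/4130 ≈ 388.71*I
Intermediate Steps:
a(D) = 1/(7*D) (a(D) = 1/(D + (5*D + D)) = 1/(D + 6*D) = 1/(7*D))
√(11*(-13736) + a(-590)) = √(11*(-13736) + (⅐)/(-590)) = √(-151096 + (⅐)*(-1/590)) = √(-151096 - 1/4130) = √(-624026481/4130) = I*√2577229366530/4130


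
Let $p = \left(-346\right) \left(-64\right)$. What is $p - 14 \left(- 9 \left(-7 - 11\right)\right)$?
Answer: $19876$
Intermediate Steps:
$p = 22144$
$p - 14 \left(- 9 \left(-7 - 11\right)\right) = 22144 - 14 \left(- 9 \left(-7 - 11\right)\right) = 22144 - 14 \left(\left(-9\right) \left(-18\right)\right) = 22144 - 14 \cdot 162 = 22144 - 2268 = 19876$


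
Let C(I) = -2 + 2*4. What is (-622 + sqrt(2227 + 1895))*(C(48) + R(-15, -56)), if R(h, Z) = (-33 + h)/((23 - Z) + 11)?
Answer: -51004/15 + 82*sqrt(458)/5 ≈ -3049.3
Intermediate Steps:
R(h, Z) = (-33 + h)/(34 - Z)
C(I) = 6 (C(I) = -2 + 8 = 6)
(-622 + sqrt(2227 + 1895))*(C(48) + R(-15, -56)) = (-622 + sqrt(2227 + 1895))*(6 + (33 - 1*(-15))/(-34 - 56)) = (-622 + sqrt(4122))*(6 + (33 + 15)/(-90)) = (-622 + 3*sqrt(458))*(6 - 1/90*48) = (-622 + 3*sqrt(458))*(6 - 8/15) = (-622 + 3*sqrt(458))*(82/15) = -51004/15 + 82*sqrt(458)/5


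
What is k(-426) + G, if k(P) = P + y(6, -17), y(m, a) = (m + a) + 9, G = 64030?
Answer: 63602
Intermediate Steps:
y(m, a) = 9 + a + m (y(m, a) = (a + m) + 9 = 9 + a + m)
k(P) = -2 + P (k(P) = P + (9 - 17 + 6) = P - 2 = -2 + P)
k(-426) + G = (-2 - 426) + 64030 = -428 + 64030 = 63602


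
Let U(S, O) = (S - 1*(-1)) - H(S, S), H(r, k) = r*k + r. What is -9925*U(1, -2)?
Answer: 0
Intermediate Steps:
H(r, k) = r + k*r (H(r, k) = k*r + r = r + k*r)
U(S, O) = 1 + S - S*(1 + S) (U(S, O) = (S - 1*(-1)) - S*(1 + S) = (S + 1) - S*(1 + S) = (1 + S) - S*(1 + S) = 1 + S - S*(1 + S))
-9925*U(1, -2) = -9925*(1 - 1*1**2) = -9925*(1 - 1*1) = -9925*(1 - 1) = -9925*0 = 0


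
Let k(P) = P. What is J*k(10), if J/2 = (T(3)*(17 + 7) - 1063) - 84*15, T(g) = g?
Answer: -45020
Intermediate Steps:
J = -4502 (J = 2*((3*(17 + 7) - 1063) - 84*15) = 2*((3*24 - 1063) - 1260) = 2*((72 - 1063) - 1260) = 2*(-991 - 1260) = 2*(-2251) = -4502)
J*k(10) = -4502*10 = -45020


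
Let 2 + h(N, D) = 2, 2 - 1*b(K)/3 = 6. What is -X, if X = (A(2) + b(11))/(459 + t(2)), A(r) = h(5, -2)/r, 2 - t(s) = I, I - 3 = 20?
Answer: 2/73 ≈ 0.027397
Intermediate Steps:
I = 23 (I = 3 + 20 = 23)
b(K) = -12 (b(K) = 6 - 3*6 = 6 - 18 = -12)
h(N, D) = 0 (h(N, D) = -2 + 2 = 0)
t(s) = -21 (t(s) = 2 - 1*23 = 2 - 23 = -21)
A(r) = 0 (A(r) = 0/r = 0)
X = -2/73 (X = (0 - 12)/(459 - 21) = -12/438 = -12*1/438 = -2/73 ≈ -0.027397)
-X = -1*(-2/73) = 2/73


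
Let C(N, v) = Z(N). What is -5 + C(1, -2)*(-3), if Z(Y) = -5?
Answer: 10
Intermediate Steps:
C(N, v) = -5
-5 + C(1, -2)*(-3) = -5 - 5*(-3) = -5 + 15 = 10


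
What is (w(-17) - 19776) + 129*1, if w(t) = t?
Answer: -19664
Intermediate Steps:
(w(-17) - 19776) + 129*1 = (-17 - 19776) + 129*1 = -19793 + 129 = -19664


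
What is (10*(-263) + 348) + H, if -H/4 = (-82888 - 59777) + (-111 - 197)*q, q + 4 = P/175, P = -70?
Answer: 2814786/5 ≈ 5.6296e+5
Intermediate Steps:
q = -22/5 (q = -4 - 70/175 = -4 - 70*1/175 = -4 - ⅖ = -22/5 ≈ -4.4000)
H = 2826196/5 (H = -4*((-82888 - 59777) + (-111 - 197)*(-22/5)) = -4*(-142665 - 308*(-22/5)) = -4*(-142665 + 6776/5) = -4*(-706549/5) = 2826196/5 ≈ 5.6524e+5)
(10*(-263) + 348) + H = (10*(-263) + 348) + 2826196/5 = (-2630 + 348) + 2826196/5 = -2282 + 2826196/5 = 2814786/5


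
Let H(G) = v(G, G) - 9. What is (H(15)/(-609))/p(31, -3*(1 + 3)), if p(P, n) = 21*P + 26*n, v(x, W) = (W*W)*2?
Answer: -7/3277 ≈ -0.0021361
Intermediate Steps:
v(x, W) = 2*W² (v(x, W) = W²*2 = 2*W²)
H(G) = -9 + 2*G² (H(G) = 2*G² - 9 = -9 + 2*G²)
(H(15)/(-609))/p(31, -3*(1 + 3)) = ((-9 + 2*15²)/(-609))/(21*31 + 26*(-3*(1 + 3))) = ((-9 + 2*225)*(-1/609))/(651 + 26*(-3*4)) = ((-9 + 450)*(-1/609))/(651 + 26*(-12)) = (441*(-1/609))/(651 - 312) = -21/29/339 = -21/29*1/339 = -7/3277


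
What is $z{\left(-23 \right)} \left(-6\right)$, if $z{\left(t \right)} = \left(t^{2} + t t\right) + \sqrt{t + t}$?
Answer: $-6348 - 6 i \sqrt{46} \approx -6348.0 - 40.694 i$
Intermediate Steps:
$z{\left(t \right)} = 2 t^{2} + \sqrt{2} \sqrt{t}$ ($z{\left(t \right)} = \left(t^{2} + t^{2}\right) + \sqrt{2 t} = 2 t^{2} + \sqrt{2} \sqrt{t}$)
$z{\left(-23 \right)} \left(-6\right) = \left(2 \left(-23\right)^{2} + \sqrt{2} \sqrt{-23}\right) \left(-6\right) = \left(2 \cdot 529 + \sqrt{2} i \sqrt{23}\right) \left(-6\right) = \left(1058 + i \sqrt{46}\right) \left(-6\right) = -6348 - 6 i \sqrt{46}$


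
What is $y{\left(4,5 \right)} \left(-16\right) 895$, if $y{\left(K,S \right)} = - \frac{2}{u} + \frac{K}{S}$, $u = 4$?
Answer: $-4296$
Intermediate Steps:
$y{\left(K,S \right)} = - \frac{1}{2} + \frac{K}{S}$ ($y{\left(K,S \right)} = - \frac{2}{4} + \frac{K}{S} = \left(-2\right) \frac{1}{4} + \frac{K}{S} = - \frac{1}{2} + \frac{K}{S}$)
$y{\left(4,5 \right)} \left(-16\right) 895 = \frac{4 - \frac{5}{2}}{5} \left(-16\right) 895 = \frac{1}{5} \cdot \frac{3}{2} \left(-16\right) 895 = \frac{3}{10} \left(-16\right) 895 = \left(- \frac{24}{5}\right) 895 = -4296$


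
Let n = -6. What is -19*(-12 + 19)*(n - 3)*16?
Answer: 19152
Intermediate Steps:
-19*(-12 + 19)*(n - 3)*16 = -19*(-12 + 19)*(-6 - 3)*16 = -133*(-9)*16 = -19*(-63)*16 = 1197*16 = 19152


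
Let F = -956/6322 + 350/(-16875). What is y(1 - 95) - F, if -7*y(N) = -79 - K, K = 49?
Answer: 275678728/14935725 ≈ 18.458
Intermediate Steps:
y(N) = 128/7 (y(N) = -(-79 - 1*49)/7 = -(-79 - 49)/7 = -1/7*(-128) = 128/7)
F = -366904/2133675 (F = -956*1/6322 + 350*(-1/16875) = -478/3161 - 14/675 = -366904/2133675 ≈ -0.17196)
y(1 - 95) - F = 128/7 - 1*(-366904/2133675) = 128/7 + 366904/2133675 = 275678728/14935725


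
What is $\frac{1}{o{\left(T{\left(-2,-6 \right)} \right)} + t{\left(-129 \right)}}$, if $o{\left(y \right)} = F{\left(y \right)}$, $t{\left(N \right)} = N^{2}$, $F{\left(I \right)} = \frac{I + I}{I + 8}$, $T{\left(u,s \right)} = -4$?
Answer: $\frac{1}{16639} \approx 6.01 \cdot 10^{-5}$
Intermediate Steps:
$F{\left(I \right)} = \frac{2 I}{8 + I}$
$o{\left(y \right)} = \frac{2 y}{8 + y}$
$\frac{1}{o{\left(T{\left(-2,-6 \right)} \right)} + t{\left(-129 \right)}} = \frac{1}{2 \left(-4\right) \frac{1}{8 - 4} + \left(-129\right)^{2}} = \frac{1}{2 \left(-4\right) \frac{1}{4} + 16641} = \frac{1}{-2 + 16641} = \frac{1}{16639}$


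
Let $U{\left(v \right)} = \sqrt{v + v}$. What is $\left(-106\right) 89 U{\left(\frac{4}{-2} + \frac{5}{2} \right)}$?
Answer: $-9434$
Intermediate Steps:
$U{\left(v \right)} = \sqrt{2} \sqrt{v}$ ($U{\left(v \right)} = \sqrt{2 v} = \sqrt{2} \sqrt{v}$)
$\left(-106\right) 89 U{\left(\frac{4}{-2} + \frac{5}{2} \right)} = \left(-106\right) 89 \sqrt{2} \sqrt{\frac{4}{-2} + \frac{5}{2}} = - 9434 \sqrt{2} \sqrt{4 \left(- \frac{1}{2}\right) + 5 \cdot \frac{1}{2}} = - 9434 \sqrt{2} \sqrt{-2 + \frac{5}{2}} = - 9434 \frac{\sqrt{2}}{\sqrt{2}} = - 9434 \sqrt{2} \frac{\sqrt{2}}{2} = \left(-9434\right) 1 = -9434$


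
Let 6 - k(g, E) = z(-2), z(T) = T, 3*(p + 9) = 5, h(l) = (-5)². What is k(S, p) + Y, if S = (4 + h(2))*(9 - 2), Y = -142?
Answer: -134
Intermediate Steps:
h(l) = 25
p = -22/3 (p = -9 + (⅓)*5 = -9 + 5/3 = -22/3 ≈ -7.3333)
S = 203 (S = (4 + 25)*(9 - 2) = 29*7 = 203)
k(g, E) = 8 (k(g, E) = 6 - 1*(-2) = 6 + 2 = 8)
k(S, p) + Y = 8 - 142 = -134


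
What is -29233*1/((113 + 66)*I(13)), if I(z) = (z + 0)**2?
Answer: -29233/30251 ≈ -0.96635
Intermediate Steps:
I(z) = z**2
-29233*1/((113 + 66)*I(13)) = -29233*1/(169*(113 + 66)) = -29233/(179*169) = -29233/30251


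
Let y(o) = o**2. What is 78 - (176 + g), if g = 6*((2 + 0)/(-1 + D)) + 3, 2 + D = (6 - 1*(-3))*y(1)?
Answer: -103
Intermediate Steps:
D = 7 (D = -2 + (6 - 1*(-3))*1**2 = -2 + (6 + 3)*1 = -2 + 9*1 = -2 + 9 = 7)
g = 5 (g = 6*((2 + 0)/(-1 + 7)) + 3 = 6*(2/6) + 3 = 6*(2*(1/6)) + 3 = 6*(1/3) + 3 = 2 + 3 = 5)
78 - (176 + g) = 78 - (176 + 5) = 78 - 1*181 = 78 - 181 = -103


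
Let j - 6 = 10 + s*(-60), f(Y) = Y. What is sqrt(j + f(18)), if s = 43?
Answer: I*sqrt(2546) ≈ 50.458*I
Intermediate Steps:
j = -2564 (j = 6 + (10 + 43*(-60)) = 6 + (10 - 2580) = 6 - 2570 = -2564)
sqrt(j + f(18)) = sqrt(-2564 + 18) = sqrt(-2546) = I*sqrt(2546)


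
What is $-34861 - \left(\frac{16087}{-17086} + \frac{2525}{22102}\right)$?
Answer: $- \frac{3291103343492}{94408693} \approx -34860.0$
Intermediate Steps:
$-34861 - \left(\frac{16087}{-17086} + \frac{2525}{22102}\right) = -34861 - \left(16087 \left(- \frac{1}{17086}\right) + 2525 \cdot \frac{1}{22102}\right) = -34861 - \left(- \frac{16087}{17086} + \frac{2525}{22102}\right) = -34861 - - \frac{78103181}{94408693} = -34861 + \frac{78103181}{94408693} = - \frac{3291103343492}{94408693}$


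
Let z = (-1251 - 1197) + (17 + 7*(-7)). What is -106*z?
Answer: 262880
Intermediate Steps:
z = -2480 (z = -2448 + (17 - 49) = -2448 - 32 = -2480)
-106*z = -106*(-2480) = 262880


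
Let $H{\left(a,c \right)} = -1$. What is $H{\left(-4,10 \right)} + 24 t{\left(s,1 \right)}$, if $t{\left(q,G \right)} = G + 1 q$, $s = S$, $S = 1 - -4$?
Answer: $143$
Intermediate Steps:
$S = 5$ ($S = 1 + 4 = 5$)
$s = 5$
$t{\left(q,G \right)} = G + q$
$H{\left(-4,10 \right)} + 24 t{\left(s,1 \right)} = -1 + 24 \left(1 + 5\right) = -1 + 24 \cdot 6 = -1 + 144 = 143$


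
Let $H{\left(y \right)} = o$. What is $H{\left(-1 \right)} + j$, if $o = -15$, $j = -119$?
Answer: $-134$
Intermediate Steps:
$H{\left(y \right)} = -15$
$H{\left(-1 \right)} + j = -15 - 119 = -134$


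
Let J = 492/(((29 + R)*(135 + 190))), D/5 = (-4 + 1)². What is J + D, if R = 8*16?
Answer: 2296617/51025 ≈ 45.010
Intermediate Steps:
R = 128
D = 45 (D = 5*(-4 + 1)² = 5*(-3)² = 5*9 = 45)
J = 492/51025 (J = 492/(((29 + 128)*(135 + 190))) = 492/((157*325)) = 492/51025 ≈ 0.0096423)
J + D = 492/51025 + 45 = 2296617/51025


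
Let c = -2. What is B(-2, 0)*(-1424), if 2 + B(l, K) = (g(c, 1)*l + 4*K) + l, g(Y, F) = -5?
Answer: -8544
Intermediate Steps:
B(l, K) = -2 - 4*l + 4*K (B(l, K) = -2 + ((-5*l + 4*K) + l) = -2 + (-4*l + 4*K) = -2 - 4*l + 4*K)
B(-2, 0)*(-1424) = (-2 - 4*(-2) + 4*0)*(-1424) = (-2 + 8 + 0)*(-1424) = 6*(-1424) = -8544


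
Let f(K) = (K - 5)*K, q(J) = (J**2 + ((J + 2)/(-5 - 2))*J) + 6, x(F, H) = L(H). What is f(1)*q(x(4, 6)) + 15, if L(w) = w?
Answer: -879/7 ≈ -125.57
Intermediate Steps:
x(F, H) = H
q(J) = 6 + J**2 + J*(-2/7 - J/7) (q(J) = (J**2 + ((2 + J)/(-7))*J) + 6 = (J**2 + ((2 + J)*(-1/7))*J) + 6 = (J**2 + (-2/7 - J/7)*J) + 6 = (J**2 + J*(-2/7 - J/7)) + 6 = 6 + J**2 + J*(-2/7 - J/7))
f(K) = K*(-5 + K) (f(K) = (-5 + K)*K = K*(-5 + K))
f(1)*q(x(4, 6)) + 15 = (1*(-5 + 1))*(6 - 2/7*6 + (6/7)*6**2) + 15 = (1*(-4))*(6 - 12/7 + (6/7)*36) + 15 = -4*(6 - 12/7 + 216/7) + 15 = -4*246/7 + 15 = -984/7 + 15 = -879/7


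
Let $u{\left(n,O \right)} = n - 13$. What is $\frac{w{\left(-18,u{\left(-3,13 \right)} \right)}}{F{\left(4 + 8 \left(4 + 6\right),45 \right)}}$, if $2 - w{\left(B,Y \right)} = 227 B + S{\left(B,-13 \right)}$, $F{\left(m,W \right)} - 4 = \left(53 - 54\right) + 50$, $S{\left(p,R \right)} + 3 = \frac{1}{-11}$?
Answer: $\frac{45002}{583} \approx 77.19$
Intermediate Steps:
$u{\left(n,O \right)} = -13 + n$
$S{\left(p,R \right)} = - \frac{34}{11}$ ($S{\left(p,R \right)} = -3 + \frac{1}{-11} = -3 - \frac{1}{11} = - \frac{34}{11}$)
$F{\left(m,W \right)} = 53$ ($F{\left(m,W \right)} = 4 + \left(\left(53 - 54\right) + 50\right) = 4 + \left(-1 + 50\right) = 4 + 49 = 53$)
$w{\left(B,Y \right)} = \frac{56}{11} - 227 B$ ($w{\left(B,Y \right)} = 2 - \left(227 B - \frac{34}{11}\right) = 2 - \left(- \frac{34}{11} + 227 B\right) = \frac{56}{11} - 227 B$)
$\frac{w{\left(-18,u{\left(-3,13 \right)} \right)}}{F{\left(4 + 8 \left(4 + 6\right),45 \right)}} = \frac{\frac{56}{11} - -4086}{53} = \left(\frac{56}{11} + 4086\right) \frac{1}{53} = \frac{45002}{11} \cdot \frac{1}{53} = \frac{45002}{583}$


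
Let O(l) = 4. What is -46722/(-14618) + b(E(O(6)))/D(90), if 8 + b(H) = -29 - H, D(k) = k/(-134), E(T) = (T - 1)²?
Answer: 23577583/328905 ≈ 71.685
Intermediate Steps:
E(T) = (-1 + T)²
D(k) = -k/134 (D(k) = k*(-1/134) = -k/134)
b(H) = -37 - H (b(H) = -8 + (-29 - H) = -37 - H)
-46722/(-14618) + b(E(O(6)))/D(90) = -46722/(-14618) + (-37 - (-1 + 4)²)/((-1/134*90)) = -46722*(-1/14618) + (-37 - 1*3²)/(-45/67) = 23361/7309 + (-37 - 1*9)*(-67/45) = 23361/7309 + (-37 - 9)*(-67/45) = 23361/7309 - 46*(-67/45) = 23361/7309 + 3082/45 = 23577583/328905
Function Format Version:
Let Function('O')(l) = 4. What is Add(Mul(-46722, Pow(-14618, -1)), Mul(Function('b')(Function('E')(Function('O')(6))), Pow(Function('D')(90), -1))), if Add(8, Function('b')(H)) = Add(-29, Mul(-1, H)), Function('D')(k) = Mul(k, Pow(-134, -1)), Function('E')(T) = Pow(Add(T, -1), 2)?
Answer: Rational(23577583, 328905) ≈ 71.685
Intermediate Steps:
Function('E')(T) = Pow(Add(-1, T), 2)
Function('D')(k) = Mul(Rational(-1, 134), k) (Function('D')(k) = Mul(k, Rational(-1, 134)) = Mul(Rational(-1, 134), k))
Function('b')(H) = Add(-37, Mul(-1, H)) (Function('b')(H) = Add(-8, Add(-29, Mul(-1, H))) = Add(-37, Mul(-1, H)))
Add(Mul(-46722, Pow(-14618, -1)), Mul(Function('b')(Function('E')(Function('O')(6))), Pow(Function('D')(90), -1))) = Add(Mul(-46722, Pow(-14618, -1)), Mul(Add(-37, Mul(-1, Pow(Add(-1, 4), 2))), Pow(Mul(Rational(-1, 134), 90), -1))) = Add(Mul(-46722, Rational(-1, 14618)), Mul(Add(-37, Mul(-1, Pow(3, 2))), Pow(Rational(-45, 67), -1))) = Add(Rational(23361, 7309), Mul(Add(-37, Mul(-1, 9)), Rational(-67, 45))) = Add(Rational(23361, 7309), Mul(Add(-37, -9), Rational(-67, 45))) = Add(Rational(23361, 7309), Mul(-46, Rational(-67, 45))) = Add(Rational(23361, 7309), Rational(3082, 45)) = Rational(23577583, 328905)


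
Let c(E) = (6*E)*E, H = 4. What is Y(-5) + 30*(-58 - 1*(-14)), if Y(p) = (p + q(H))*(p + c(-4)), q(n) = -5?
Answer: -2230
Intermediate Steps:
c(E) = 6*E²
Y(p) = (-5 + p)*(96 + p) (Y(p) = (p - 5)*(p + 6*(-4)²) = (-5 + p)*(p + 6*16) = (-5 + p)*(p + 96) = (-5 + p)*(96 + p))
Y(-5) + 30*(-58 - 1*(-14)) = (-480 + (-5)² + 91*(-5)) + 30*(-58 - 1*(-14)) = (-480 + 25 - 455) + 30*(-58 + 14) = -910 + 30*(-44) = -910 - 1320 = -2230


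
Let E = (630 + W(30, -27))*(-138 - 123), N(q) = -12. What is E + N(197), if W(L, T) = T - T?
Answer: -164442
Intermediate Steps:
W(L, T) = 0
E = -164430 (E = (630 + 0)*(-138 - 123) = 630*(-261) = -164430)
E + N(197) = -164430 - 12 = -164442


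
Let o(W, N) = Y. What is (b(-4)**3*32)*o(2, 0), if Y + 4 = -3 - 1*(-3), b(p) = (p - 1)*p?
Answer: -1024000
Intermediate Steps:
b(p) = p*(-1 + p) (b(p) = (-1 + p)*p = p*(-1 + p))
Y = -4 (Y = -4 + (-3 - 1*(-3)) = -4 + (-3 + 3) = -4 + 0 = -4)
o(W, N) = -4
(b(-4)**3*32)*o(2, 0) = ((-4*(-1 - 4))**3*32)*(-4) = ((-4*(-5))**3*32)*(-4) = (20**3*32)*(-4) = (8000*32)*(-4) = 256000*(-4) = -1024000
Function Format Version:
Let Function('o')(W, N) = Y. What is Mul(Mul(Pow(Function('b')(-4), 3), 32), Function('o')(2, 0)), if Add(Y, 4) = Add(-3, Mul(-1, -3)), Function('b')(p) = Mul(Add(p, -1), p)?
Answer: -1024000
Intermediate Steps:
Function('b')(p) = Mul(p, Add(-1, p)) (Function('b')(p) = Mul(Add(-1, p), p) = Mul(p, Add(-1, p)))
Y = -4 (Y = Add(-4, Add(-3, Mul(-1, -3))) = Add(-4, Add(-3, 3)) = Add(-4, 0) = -4)
Function('o')(W, N) = -4
Mul(Mul(Pow(Function('b')(-4), 3), 32), Function('o')(2, 0)) = Mul(Mul(Pow(Mul(-4, Add(-1, -4)), 3), 32), -4) = Mul(Mul(Pow(Mul(-4, -5), 3), 32), -4) = Mul(Mul(Pow(20, 3), 32), -4) = Mul(Mul(8000, 32), -4) = Mul(256000, -4) = -1024000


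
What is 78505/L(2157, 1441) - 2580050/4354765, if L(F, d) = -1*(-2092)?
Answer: 67294672345/1822033676 ≈ 36.934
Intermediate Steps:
L(F, d) = 2092
78505/L(2157, 1441) - 2580050/4354765 = 78505/2092 - 2580050/4354765 = 78505*(1/2092) - 2580050*1/4354765 = 78505/2092 - 516010/870953 = 67294672345/1822033676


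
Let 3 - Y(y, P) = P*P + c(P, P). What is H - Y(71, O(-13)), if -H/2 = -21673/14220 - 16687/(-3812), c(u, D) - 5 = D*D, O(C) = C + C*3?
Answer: 18309286192/3387915 ≈ 5404.3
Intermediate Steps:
O(C) = 4*C (O(C) = C + 3*C = 4*C)
c(u, D) = 5 + D² (c(u, D) = 5 + D*D = 5 + D²)
H = -19333958/3387915 (H = -2*(-21673/14220 - 16687/(-3812)) = -2*(-21673*1/14220 - 16687*(-1/3812)) = -2*(-21673/14220 + 16687/3812) = -2*9666979/3387915 = -19333958/3387915 ≈ -5.7067)
Y(y, P) = -2 - 2*P² (Y(y, P) = 3 - (P*P + (5 + P²)) = 3 - (P² + (5 + P²)) = 3 - (5 + 2*P²) = 3 + (-5 - 2*P²) = -2 - 2*P²)
H - Y(71, O(-13)) = -19333958/3387915 - (-2 - 2*(4*(-13))²) = -19333958/3387915 - (-2 - 2*(-52)²) = -19333958/3387915 - (-2 - 2*2704) = -19333958/3387915 - (-2 - 5408) = -19333958/3387915 - 1*(-5410) = -19333958/3387915 + 5410 = 18309286192/3387915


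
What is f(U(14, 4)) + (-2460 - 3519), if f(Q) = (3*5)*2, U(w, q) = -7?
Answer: -5949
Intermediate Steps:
f(Q) = 30 (f(Q) = 15*2 = 30)
f(U(14, 4)) + (-2460 - 3519) = 30 + (-2460 - 3519) = 30 - 5979 = -5949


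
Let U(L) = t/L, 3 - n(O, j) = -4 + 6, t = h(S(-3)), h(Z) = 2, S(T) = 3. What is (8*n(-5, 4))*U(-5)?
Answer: -16/5 ≈ -3.2000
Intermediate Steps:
t = 2
n(O, j) = 1 (n(O, j) = 3 - (-4 + 6) = 3 - 1*2 = 3 - 2 = 1)
U(L) = 2/L
(8*n(-5, 4))*U(-5) = (8*1)*(2/(-5)) = 8*(2*(-⅕)) = 8*(-⅖) = -16/5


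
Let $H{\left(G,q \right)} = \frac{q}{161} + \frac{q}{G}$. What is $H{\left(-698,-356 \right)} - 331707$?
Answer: $- \frac{18638380209}{56189} \approx -3.3171 \cdot 10^{5}$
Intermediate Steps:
$H{\left(G,q \right)} = \frac{q}{161} + \frac{q}{G}$ ($H{\left(G,q \right)} = q \frac{1}{161} + \frac{q}{G} = \frac{q}{161} + \frac{q}{G}$)
$H{\left(-698,-356 \right)} - 331707 = \left(\frac{1}{161} \left(-356\right) - \frac{356}{-698}\right) - 331707 = \left(- \frac{356}{161} - - \frac{178}{349}\right) - 331707 = \left(- \frac{356}{161} + \frac{178}{349}\right) - 331707 = - \frac{95586}{56189} - 331707 = - \frac{18638380209}{56189}$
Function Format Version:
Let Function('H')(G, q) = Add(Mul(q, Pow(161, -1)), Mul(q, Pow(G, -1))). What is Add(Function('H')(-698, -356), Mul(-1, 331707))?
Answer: Rational(-18638380209, 56189) ≈ -3.3171e+5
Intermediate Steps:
Function('H')(G, q) = Add(Mul(Rational(1, 161), q), Mul(q, Pow(G, -1))) (Function('H')(G, q) = Add(Mul(q, Rational(1, 161)), Mul(q, Pow(G, -1))) = Add(Mul(Rational(1, 161), q), Mul(q, Pow(G, -1))))
Add(Function('H')(-698, -356), Mul(-1, 331707)) = Add(Add(Mul(Rational(1, 161), -356), Mul(-356, Pow(-698, -1))), Mul(-1, 331707)) = Add(Add(Rational(-356, 161), Mul(-356, Rational(-1, 698))), -331707) = Add(Add(Rational(-356, 161), Rational(178, 349)), -331707) = Add(Rational(-95586, 56189), -331707) = Rational(-18638380209, 56189)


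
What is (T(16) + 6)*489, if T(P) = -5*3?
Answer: -4401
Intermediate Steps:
T(P) = -15
(T(16) + 6)*489 = (-15 + 6)*489 = -9*489 = -4401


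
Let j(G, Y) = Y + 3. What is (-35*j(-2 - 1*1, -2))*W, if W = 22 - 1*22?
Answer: 0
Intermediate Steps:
j(G, Y) = 3 + Y
W = 0 (W = 22 - 22 = 0)
(-35*j(-2 - 1*1, -2))*W = -35*(3 - 2)*0 = -35*1*0 = -35*0 = 0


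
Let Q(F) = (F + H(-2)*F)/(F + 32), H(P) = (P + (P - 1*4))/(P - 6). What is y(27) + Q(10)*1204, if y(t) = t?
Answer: 1801/3 ≈ 600.33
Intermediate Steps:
H(P) = (-4 + 2*P)/(-6 + P) (H(P) = (P + (P - 4))/(-6 + P) = (P + (-4 + P))/(-6 + P) = (-4 + 2*P)/(-6 + P))
Q(F) = 2*F/(32 + F) (Q(F) = (F + (2*(-2 - 2)/(-6 - 2))*F)/(F + 32) = (F + (2*(-4)/(-8))*F)/(32 + F) = (F + (2*(-⅛)*(-4))*F)/(32 + F) = (F + 1*F)/(32 + F) = (F + F)/(32 + F) = (2*F)/(32 + F) = 2*F/(32 + F))
y(27) + Q(10)*1204 = 27 + (2*10/(32 + 10))*1204 = 27 + (2*10/42)*1204 = 27 + (2*10*(1/42))*1204 = 27 + (10/21)*1204 = 27 + 1720/3 = 1801/3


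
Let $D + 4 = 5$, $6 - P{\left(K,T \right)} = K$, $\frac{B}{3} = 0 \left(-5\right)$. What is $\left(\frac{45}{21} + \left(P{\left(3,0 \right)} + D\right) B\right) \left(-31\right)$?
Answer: $- \frac{465}{7} \approx -66.429$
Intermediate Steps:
$B = 0$ ($B = 3 \cdot 0 \left(-5\right) = 3 \cdot 0 = 0$)
$P{\left(K,T \right)} = 6 - K$
$D = 1$ ($D = -4 + 5 = 1$)
$\left(\frac{45}{21} + \left(P{\left(3,0 \right)} + D\right) B\right) \left(-31\right) = \left(\frac{45}{21} + \left(\left(6 - 3\right) + 1\right) 0\right) \left(-31\right) = \left(45 \cdot \frac{1}{21} + \left(\left(6 - 3\right) + 1\right) 0\right) \left(-31\right) = \left(\frac{15}{7} + \left(3 + 1\right) 0\right) \left(-31\right) = \left(\frac{15}{7} + 4 \cdot 0\right) \left(-31\right) = \left(\frac{15}{7} + 0\right) \left(-31\right) = \frac{15}{7} \left(-31\right) = - \frac{465}{7}$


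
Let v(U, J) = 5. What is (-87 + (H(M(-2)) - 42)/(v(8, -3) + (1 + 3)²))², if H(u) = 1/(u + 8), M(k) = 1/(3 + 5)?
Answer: 14756661529/1863225 ≈ 7920.0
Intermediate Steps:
M(k) = ⅛ (M(k) = 1/8 = ⅛)
H(u) = 1/(8 + u)
(-87 + (H(M(-2)) - 42)/(v(8, -3) + (1 + 3)²))² = (-87 + (1/(8 + ⅛) - 42)/(5 + (1 + 3)²))² = (-87 + (1/(65/8) - 42)/(5 + 4²))² = (-87 + (8/65 - 42)/(5 + 16))² = (-87 - 2722/65/21)² = (-87 - 2722/65*1/21)² = (-87 - 2722/1365)² = (-121477/1365)² = 14756661529/1863225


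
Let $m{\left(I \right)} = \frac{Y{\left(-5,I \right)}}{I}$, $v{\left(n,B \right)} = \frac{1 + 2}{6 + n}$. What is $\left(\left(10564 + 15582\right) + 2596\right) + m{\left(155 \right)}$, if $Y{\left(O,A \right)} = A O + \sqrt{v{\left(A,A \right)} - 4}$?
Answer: $28737 + \frac{i \sqrt{103201}}{24955} \approx 28737.0 + 0.012873 i$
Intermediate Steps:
$v{\left(n,B \right)} = \frac{3}{6 + n}$
$Y{\left(O,A \right)} = \sqrt{-4 + \frac{3}{6 + A}} + A O$ ($Y{\left(O,A \right)} = A O + \sqrt{\frac{3}{6 + A} - 4} = A O + \sqrt{-4 + \frac{3}{6 + A}} = \sqrt{-4 + \frac{3}{6 + A}} + A O$)
$m{\left(I \right)} = \frac{\sqrt{\frac{-21 - 4 I}{6 + I}} - 5 I}{I}$ ($m{\left(I \right)} = \frac{\sqrt{\frac{-21 - 4 I}{6 + I}} + I \left(-5\right)}{I} = \frac{\sqrt{\frac{-21 - 4 I}{6 + I}} - 5 I}{I}$)
$\left(\left(10564 + 15582\right) + 2596\right) + m{\left(155 \right)} = \left(\left(10564 + 15582\right) + 2596\right) + \frac{\sqrt{\frac{-21 - 620}{6 + 155}} - 775}{155} = \left(26146 + 2596\right) + \frac{\sqrt{\frac{-21 - 620}{161}} - 775}{155} = 28742 + \frac{\sqrt{\frac{1}{161} \left(-641\right)} - 775}{155} = 28742 + \frac{\sqrt{- \frac{641}{161}} - 775}{155} = 28742 + \frac{\frac{i \sqrt{103201}}{161} - 775}{155} = 28742 + \frac{-775 + \frac{i \sqrt{103201}}{161}}{155} = 28742 - \left(5 - \frac{i \sqrt{103201}}{24955}\right) = 28737 + \frac{i \sqrt{103201}}{24955}$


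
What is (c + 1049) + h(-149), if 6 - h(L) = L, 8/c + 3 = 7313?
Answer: 4400624/3655 ≈ 1204.0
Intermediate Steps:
c = 4/3655 (c = 8/(-3 + 7313) = 8/7310 = 8*(1/7310) = 4/3655 ≈ 0.0010944)
h(L) = 6 - L
(c + 1049) + h(-149) = (4/3655 + 1049) + (6 - 1*(-149)) = 3834099/3655 + (6 + 149) = 3834099/3655 + 155 = 4400624/3655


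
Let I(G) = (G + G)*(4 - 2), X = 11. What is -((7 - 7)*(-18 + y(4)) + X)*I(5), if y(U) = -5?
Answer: -220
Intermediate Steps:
I(G) = 4*G (I(G) = (2*G)*2 = 4*G)
-((7 - 7)*(-18 + y(4)) + X)*I(5) = -((7 - 7)*(-18 - 5) + 11)*4*5 = -(0*(-23) + 11)*20 = -(0 + 11)*20 = -11*20 = -1*220 = -220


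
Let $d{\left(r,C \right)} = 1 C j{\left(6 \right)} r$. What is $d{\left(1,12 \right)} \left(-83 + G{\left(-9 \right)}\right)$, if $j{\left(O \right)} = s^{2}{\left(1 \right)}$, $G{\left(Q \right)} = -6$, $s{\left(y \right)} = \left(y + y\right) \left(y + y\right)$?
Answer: $-17088$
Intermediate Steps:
$s{\left(y \right)} = 4 y^{2}$ ($s{\left(y \right)} = 2 y 2 y = 4 y^{2}$)
$j{\left(O \right)} = 16$ ($j{\left(O \right)} = \left(4 \cdot 1^{2}\right)^{2} = \left(4 \cdot 1\right)^{2} = 4^{2} = 16$)
$d{\left(r,C \right)} = 16 C r$ ($d{\left(r,C \right)} = 1 C 16 r = C 16 r = 16 C r$)
$d{\left(1,12 \right)} \left(-83 + G{\left(-9 \right)}\right) = 16 \cdot 12 \cdot 1 \left(-83 - 6\right) = 192 \left(-89\right) = -17088$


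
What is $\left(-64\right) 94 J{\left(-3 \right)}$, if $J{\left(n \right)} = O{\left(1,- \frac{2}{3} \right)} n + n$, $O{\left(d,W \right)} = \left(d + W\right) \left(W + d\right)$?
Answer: $\frac{60160}{3} \approx 20053.0$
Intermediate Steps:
$O{\left(d,W \right)} = \left(W + d\right)^{2}$ ($O{\left(d,W \right)} = \left(W + d\right) \left(W + d\right) = \left(W + d\right)^{2}$)
$J{\left(n \right)} = \frac{10 n}{9}$ ($J{\left(n \right)} = \left(- \frac{2}{3} + 1\right)^{2} n + n = \frac{n}{9} + n = \frac{10 n}{9}$)
$\left(-64\right) 94 J{\left(-3 \right)} = \left(-64\right) 94 \cdot \frac{10}{9} \left(-3\right) = \left(-6016\right) \left(- \frac{10}{3}\right) = \frac{60160}{3}$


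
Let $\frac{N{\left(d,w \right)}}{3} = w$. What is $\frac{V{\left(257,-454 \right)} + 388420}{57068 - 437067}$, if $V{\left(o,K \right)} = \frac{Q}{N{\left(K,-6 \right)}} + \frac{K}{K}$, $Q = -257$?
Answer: $- \frac{6991835}{6839982} \approx -1.0222$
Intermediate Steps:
$N{\left(d,w \right)} = 3 w$
$V{\left(o,K \right)} = \frac{275}{18}$ ($V{\left(o,K \right)} = - \frac{257}{3 \left(-6\right)} + \frac{K}{K} = - \frac{257}{-18} + 1 = \left(-257\right) \left(- \frac{1}{18}\right) + 1 = \frac{257}{18} + 1 = \frac{275}{18}$)
$\frac{V{\left(257,-454 \right)} + 388420}{57068 - 437067} = \frac{\frac{275}{18} + 388420}{57068 - 437067} = \frac{6991835}{18 \left(-379999\right)} = \frac{6991835}{18} \left(- \frac{1}{379999}\right) = - \frac{6991835}{6839982}$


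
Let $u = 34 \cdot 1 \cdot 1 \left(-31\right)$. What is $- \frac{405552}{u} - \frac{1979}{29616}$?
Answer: $\frac{353198299}{918096} \approx 384.71$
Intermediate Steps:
$u = -1054$ ($u = 34 \left(-31\right) = -1054$)
$- \frac{405552}{u} - \frac{1979}{29616} = - \frac{405552}{-1054} - \frac{1979}{29616} = \left(-405552\right) \left(- \frac{1}{1054}\right) - \frac{1979}{29616} = \frac{11928}{31} - \frac{1979}{29616} = \frac{353198299}{918096}$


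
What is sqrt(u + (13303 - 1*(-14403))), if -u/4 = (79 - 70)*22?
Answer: sqrt(26914) ≈ 164.05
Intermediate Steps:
u = -792 (u = -4*(79 - 70)*22 = -36*22 = -4*198 = -792)
sqrt(u + (13303 - 1*(-14403))) = sqrt(-792 + (13303 - 1*(-14403))) = sqrt(-792 + (13303 + 14403)) = sqrt(-792 + 27706) = sqrt(26914)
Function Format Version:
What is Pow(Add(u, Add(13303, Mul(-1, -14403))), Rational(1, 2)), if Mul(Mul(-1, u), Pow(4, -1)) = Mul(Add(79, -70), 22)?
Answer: Pow(26914, Rational(1, 2)) ≈ 164.05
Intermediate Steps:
u = -792 (u = Mul(-4, Mul(Add(79, -70), 22)) = Mul(-4, Mul(9, 22)) = Mul(-4, 198) = -792)
Pow(Add(u, Add(13303, Mul(-1, -14403))), Rational(1, 2)) = Pow(Add(-792, Add(13303, Mul(-1, -14403))), Rational(1, 2)) = Pow(Add(-792, Add(13303, 14403)), Rational(1, 2)) = Pow(Add(-792, 27706), Rational(1, 2)) = Pow(26914, Rational(1, 2))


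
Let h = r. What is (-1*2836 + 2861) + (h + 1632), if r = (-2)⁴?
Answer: 1673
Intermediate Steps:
r = 16
h = 16
(-1*2836 + 2861) + (h + 1632) = (-1*2836 + 2861) + (16 + 1632) = (-2836 + 2861) + 1648 = 25 + 1648 = 1673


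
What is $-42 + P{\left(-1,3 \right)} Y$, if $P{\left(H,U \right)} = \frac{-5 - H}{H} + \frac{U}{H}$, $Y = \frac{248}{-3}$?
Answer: $- \frac{374}{3} \approx -124.67$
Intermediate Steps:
$Y = - \frac{248}{3}$ ($Y = 248 \left(- \frac{1}{3}\right) = - \frac{248}{3} \approx -82.667$)
$P{\left(H,U \right)} = \frac{U}{H} + \frac{-5 - H}{H}$ ($P{\left(H,U \right)} = \frac{-5 - H}{H} + \frac{U}{H} = \frac{U}{H} + \frac{-5 - H}{H}$)
$-42 + P{\left(-1,3 \right)} Y = -42 + \frac{-5 + 3 - -1}{-1} \left(- \frac{248}{3}\right) = -42 + - (-5 + 3 + 1) \left(- \frac{248}{3}\right) = -42 + \left(-1\right) \left(-1\right) \left(- \frac{248}{3}\right) = -42 + 1 \left(- \frac{248}{3}\right) = -42 - \frac{248}{3} = - \frac{374}{3}$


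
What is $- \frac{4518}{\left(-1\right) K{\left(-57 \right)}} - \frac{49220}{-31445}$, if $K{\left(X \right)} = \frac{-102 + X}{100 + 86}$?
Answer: $- \frac{1761127792}{333317} \approx -5283.6$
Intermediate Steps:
$K{\left(X \right)} = - \frac{17}{31} + \frac{X}{186}$ ($K{\left(X \right)} = \frac{-102 + X}{186} = \left(-102 + X\right) \frac{1}{186} = - \frac{17}{31} + \frac{X}{186}$)
$- \frac{4518}{\left(-1\right) K{\left(-57 \right)}} - \frac{49220}{-31445} = - \frac{4518}{\left(-1\right) \left(- \frac{17}{31} + \frac{1}{186} \left(-57\right)\right)} - \frac{49220}{-31445} = - \frac{4518}{\left(-1\right) \left(- \frac{17}{31} - \frac{19}{62}\right)} - - \frac{9844}{6289} = - \frac{4518}{\left(-1\right) \left(- \frac{53}{62}\right)} + \frac{9844}{6289} = - \frac{4518}{\frac{53}{62}} + \frac{9844}{6289} = \left(-4518\right) \frac{62}{53} + \frac{9844}{6289} = - \frac{280116}{53} + \frac{9844}{6289} = - \frac{1761127792}{333317}$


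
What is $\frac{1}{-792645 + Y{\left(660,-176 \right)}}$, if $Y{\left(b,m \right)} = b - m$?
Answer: $- \frac{1}{791809} \approx -1.2629 \cdot 10^{-6}$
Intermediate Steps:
$\frac{1}{-792645 + Y{\left(660,-176 \right)}} = \frac{1}{-792645 + \left(660 - -176\right)} = \frac{1}{-792645 + \left(660 + 176\right)} = \frac{1}{-792645 + 836} = \frac{1}{-791809} = - \frac{1}{791809}$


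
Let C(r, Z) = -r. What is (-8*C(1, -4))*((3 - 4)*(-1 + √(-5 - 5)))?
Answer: 8 - 8*I*√10 ≈ 8.0 - 25.298*I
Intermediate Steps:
(-8*C(1, -4))*((3 - 4)*(-1 + √(-5 - 5))) = (-(-8))*((3 - 4)*(-1 + √(-5 - 5))) = (-8*(-1))*(-(-1 + √(-10))) = 8*(-(-1 + I*√10)) = 8*(1 - I*√10) = 8 - 8*I*√10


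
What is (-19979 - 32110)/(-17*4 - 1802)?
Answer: 52089/1870 ≈ 27.855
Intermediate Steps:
(-19979 - 32110)/(-17*4 - 1802) = -52089/(-68 - 1802) = -52089/(-1870) = -52089*(-1/1870) = 52089/1870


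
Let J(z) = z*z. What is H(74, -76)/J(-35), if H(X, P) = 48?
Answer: 48/1225 ≈ 0.039184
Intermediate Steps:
J(z) = z²
H(74, -76)/J(-35) = 48/((-35)²) = 48/1225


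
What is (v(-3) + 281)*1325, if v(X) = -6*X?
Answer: 396175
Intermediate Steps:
(v(-3) + 281)*1325 = (-6*(-3) + 281)*1325 = (18 + 281)*1325 = 299*1325 = 396175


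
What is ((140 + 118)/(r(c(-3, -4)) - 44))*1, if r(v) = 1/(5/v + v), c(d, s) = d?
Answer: -3612/619 ≈ -5.8352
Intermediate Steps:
r(v) = 1/(v + 5/v)
((140 + 118)/(r(c(-3, -4)) - 44))*1 = ((140 + 118)/(-3/(5 + (-3)²) - 44))*1 = (258/(-3/(5 + 9) - 44))*1 = (258/(-3/14 - 44))*1 = (258/(-619/14))*1 = (258*(-14/619))*1 = -3612/619*1 = -3612/619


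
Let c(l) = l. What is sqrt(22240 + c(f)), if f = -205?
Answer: sqrt(22035) ≈ 148.44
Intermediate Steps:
sqrt(22240 + c(f)) = sqrt(22240 - 205) = sqrt(22035)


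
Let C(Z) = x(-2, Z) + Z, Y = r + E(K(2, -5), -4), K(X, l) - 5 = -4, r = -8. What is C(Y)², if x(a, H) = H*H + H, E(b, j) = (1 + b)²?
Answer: 64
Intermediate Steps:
K(X, l) = 1 (K(X, l) = 5 - 4 = 1)
x(a, H) = H + H² (x(a, H) = H² + H = H + H²)
Y = -4 (Y = -8 + (1 + 1)² = -8 + 2² = -8 + 4 = -4)
C(Z) = Z + Z*(1 + Z) (C(Z) = Z*(1 + Z) + Z = Z + Z*(1 + Z))
C(Y)² = (-4*(2 - 4))² = (-4*(-2))² = 8² = 64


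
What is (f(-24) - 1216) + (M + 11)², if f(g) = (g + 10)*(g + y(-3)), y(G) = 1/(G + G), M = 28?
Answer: 1930/3 ≈ 643.33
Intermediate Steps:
y(G) = 1/(2*G)
f(g) = (10 + g)*(-⅙ + g) (f(g) = (g + 10)*(g + (½)/(-3)) = (10 + g)*(g + (½)*(-⅓)) = (10 + g)*(g - ⅙) = (10 + g)*(-⅙ + g))
(f(-24) - 1216) + (M + 11)² = ((-5/3 + (-24)² + (59/6)*(-24)) - 1216) + (28 + 11)² = ((-5/3 + 576 - 236) - 1216) + 39² = (1015/3 - 1216) + 1521 = -2633/3 + 1521 = 1930/3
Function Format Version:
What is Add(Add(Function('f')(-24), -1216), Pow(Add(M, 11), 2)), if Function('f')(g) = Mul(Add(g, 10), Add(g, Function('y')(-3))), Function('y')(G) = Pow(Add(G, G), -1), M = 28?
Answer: Rational(1930, 3) ≈ 643.33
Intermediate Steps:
Function('y')(G) = Mul(Rational(1, 2), Pow(G, -1)) (Function('y')(G) = Pow(Mul(2, G), -1) = Mul(Rational(1, 2), Pow(G, -1)))
Function('f')(g) = Mul(Add(10, g), Add(Rational(-1, 6), g)) (Function('f')(g) = Mul(Add(g, 10), Add(g, Mul(Rational(1, 2), Pow(-3, -1)))) = Mul(Add(10, g), Add(g, Mul(Rational(1, 2), Rational(-1, 3)))) = Mul(Add(10, g), Add(g, Rational(-1, 6))) = Mul(Add(10, g), Add(Rational(-1, 6), g)))
Add(Add(Function('f')(-24), -1216), Pow(Add(M, 11), 2)) = Add(Add(Add(Rational(-5, 3), Pow(-24, 2), Mul(Rational(59, 6), -24)), -1216), Pow(Add(28, 11), 2)) = Add(Add(Add(Rational(-5, 3), 576, -236), -1216), Pow(39, 2)) = Add(Add(Rational(1015, 3), -1216), 1521) = Add(Rational(-2633, 3), 1521) = Rational(1930, 3)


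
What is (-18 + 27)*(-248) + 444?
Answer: -1788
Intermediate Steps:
(-18 + 27)*(-248) + 444 = 9*(-248) + 444 = -2232 + 444 = -1788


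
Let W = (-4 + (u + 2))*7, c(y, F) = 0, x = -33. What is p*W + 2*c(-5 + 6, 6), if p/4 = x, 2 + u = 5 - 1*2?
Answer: 924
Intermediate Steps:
u = 1 (u = -2 + (5 - 1*2) = -2 + (5 - 2) = -2 + 3 = 1)
p = -132 (p = 4*(-33) = -132)
W = -7 (W = (-4 + (1 + 2))*7 = (-4 + 3)*7 = -1*7 = -7)
p*W + 2*c(-5 + 6, 6) = -132*(-7) + 2*0 = 924 + 0 = 924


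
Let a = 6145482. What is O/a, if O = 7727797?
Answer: 1103971/877926 ≈ 1.2575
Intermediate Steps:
O/a = 7727797/6145482 = 7727797*(1/6145482) = 1103971/877926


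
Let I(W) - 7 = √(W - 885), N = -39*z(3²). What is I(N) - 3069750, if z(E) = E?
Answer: -3069743 + 2*I*√309 ≈ -3.0697e+6 + 35.157*I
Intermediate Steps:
N = -351 (N = -39*3² = -39*9 = -351)
I(W) = 7 + √(-885 + W) (I(W) = 7 + √(W - 885) = 7 + √(-885 + W))
I(N) - 3069750 = (7 + √(-885 - 351)) - 3069750 = (7 + √(-1236)) - 3069750 = (7 + 2*I*√309) - 3069750 = -3069743 + 2*I*√309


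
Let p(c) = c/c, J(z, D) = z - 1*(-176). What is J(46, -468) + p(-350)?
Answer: 223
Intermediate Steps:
J(z, D) = 176 + z (J(z, D) = z + 176 = 176 + z)
p(c) = 1
J(46, -468) + p(-350) = (176 + 46) + 1 = 222 + 1 = 223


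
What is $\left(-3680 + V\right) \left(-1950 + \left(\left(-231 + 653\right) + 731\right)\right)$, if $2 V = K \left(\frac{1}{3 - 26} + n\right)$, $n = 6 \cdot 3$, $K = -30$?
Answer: $\frac{72395495}{23} \approx 3.1476 \cdot 10^{6}$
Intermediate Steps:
$n = 18$
$V = - \frac{6195}{23}$ ($V = \frac{\left(-30\right) \left(\frac{1}{3 - 26} + 18\right)}{2} = \frac{\left(-30\right) \left(\frac{1}{-23} + 18\right)}{2} = \frac{\left(-30\right) \left(- \frac{1}{23} + 18\right)}{2} = \frac{\left(-30\right) \frac{413}{23}}{2} = \frac{1}{2} \left(- \frac{12390}{23}\right) = - \frac{6195}{23} \approx -269.35$)
$\left(-3680 + V\right) \left(-1950 + \left(\left(-231 + 653\right) + 731\right)\right) = \left(-3680 - \frac{6195}{23}\right) \left(-1950 + \left(\left(-231 + 653\right) + 731\right)\right) = - \frac{90835 \left(-1950 + \left(422 + 731\right)\right)}{23} = - \frac{90835 \left(-1950 + 1153\right)}{23} = \left(- \frac{90835}{23}\right) \left(-797\right) = \frac{72395495}{23}$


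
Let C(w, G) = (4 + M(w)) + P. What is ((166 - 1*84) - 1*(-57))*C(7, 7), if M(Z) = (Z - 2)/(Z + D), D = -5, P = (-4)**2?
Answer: 6255/2 ≈ 3127.5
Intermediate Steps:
P = 16
M(Z) = (-2 + Z)/(-5 + Z) (M(Z) = (Z - 2)/(Z - 5) = (-2 + Z)/(-5 + Z))
C(w, G) = 20 + (-2 + w)/(-5 + w) (C(w, G) = (4 + (-2 + w)/(-5 + w)) + 16 = 20 + (-2 + w)/(-5 + w))
((166 - 1*84) - 1*(-57))*C(7, 7) = ((166 - 1*84) - 1*(-57))*(3*(-34 + 7*7)/(-5 + 7)) = ((166 - 84) + 57)*(3*(-34 + 49)/2) = (82 + 57)*(3*(1/2)*15) = 139*(45/2) = 6255/2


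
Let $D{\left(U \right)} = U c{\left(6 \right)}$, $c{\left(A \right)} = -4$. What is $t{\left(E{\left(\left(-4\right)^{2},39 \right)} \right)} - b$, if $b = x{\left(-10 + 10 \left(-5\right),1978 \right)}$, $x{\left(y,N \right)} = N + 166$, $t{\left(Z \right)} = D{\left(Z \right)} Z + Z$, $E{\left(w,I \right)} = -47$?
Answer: $-11027$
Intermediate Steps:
$D{\left(U \right)} = - 4 U$ ($D{\left(U \right)} = U \left(-4\right) = - 4 U$)
$t{\left(Z \right)} = Z - 4 Z^{2}$ ($t{\left(Z \right)} = - 4 Z Z + Z = - 4 Z^{2} + Z = Z - 4 Z^{2}$)
$x{\left(y,N \right)} = 166 + N$
$b = 2144$ ($b = 166 + 1978 = 2144$)
$t{\left(E{\left(\left(-4\right)^{2},39 \right)} \right)} - b = - 47 \left(1 - -188\right) - 2144 = - 47 \left(1 + 188\right) - 2144 = \left(-47\right) 189 - 2144 = -8883 - 2144 = -11027$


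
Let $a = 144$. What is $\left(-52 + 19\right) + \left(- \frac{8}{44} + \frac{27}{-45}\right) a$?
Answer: $- \frac{8007}{55} \approx -145.58$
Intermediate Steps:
$\left(-52 + 19\right) + \left(- \frac{8}{44} + \frac{27}{-45}\right) a = \left(-52 + 19\right) + \left(- \frac{8}{44} + \frac{27}{-45}\right) 144 = -33 + \left(\left(-8\right) \frac{1}{44} + 27 \left(- \frac{1}{45}\right)\right) 144 = -33 + \left(- \frac{2}{11} - \frac{3}{5}\right) 144 = -33 - \frac{6192}{55} = - \frac{8007}{55}$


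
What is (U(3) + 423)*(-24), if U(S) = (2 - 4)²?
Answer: -10248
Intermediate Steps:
U(S) = 4 (U(S) = (-2)² = 4)
(U(3) + 423)*(-24) = (4 + 423)*(-24) = 427*(-24) = -10248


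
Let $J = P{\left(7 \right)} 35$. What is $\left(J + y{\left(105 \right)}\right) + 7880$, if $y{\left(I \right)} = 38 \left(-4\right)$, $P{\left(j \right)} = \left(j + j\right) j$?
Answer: $11158$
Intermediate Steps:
$P{\left(j \right)} = 2 j^{2}$ ($P{\left(j \right)} = 2 j j = 2 j^{2}$)
$J = 3430$ ($J = 2 \cdot 7^{2} \cdot 35 = 2 \cdot 49 \cdot 35 = 98 \cdot 35 = 3430$)
$y{\left(I \right)} = -152$
$\left(J + y{\left(105 \right)}\right) + 7880 = \left(3430 - 152\right) + 7880 = 3278 + 7880 = 11158$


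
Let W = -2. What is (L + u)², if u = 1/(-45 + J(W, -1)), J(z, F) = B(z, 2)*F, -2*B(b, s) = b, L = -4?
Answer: 34225/2116 ≈ 16.174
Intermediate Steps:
B(b, s) = -b/2
J(z, F) = -F*z/2 (J(z, F) = (-z/2)*F = -F*z/2)
u = -1/46 (u = 1/(-45 - ½*(-1)*(-2)) = 1/(-45 - 1) = 1/(-46) = -1/46 ≈ -0.021739)
(L + u)² = (-4 - 1/46)² = (-185/46)² = 34225/2116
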